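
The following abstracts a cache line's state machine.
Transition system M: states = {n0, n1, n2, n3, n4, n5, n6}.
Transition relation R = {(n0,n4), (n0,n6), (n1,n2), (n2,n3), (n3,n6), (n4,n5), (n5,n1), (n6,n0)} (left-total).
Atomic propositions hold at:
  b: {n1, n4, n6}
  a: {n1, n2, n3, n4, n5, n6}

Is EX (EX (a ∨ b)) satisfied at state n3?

Sat(a ∨ b) = {n1, n2, n3, n4, n5, n6}
Sat(EX (a ∨ b)) = {s : some successor in {n1, n2, n3, n4, n5, n6}} = {n0, n1, n2, n3, n4, n5}
Sat(EX (EX (a ∨ b))) = {s : some successor in {n0, n1, n2, n3, n4, n5}} = {n0, n1, n2, n4, n5, n6}
n3 ∉ Sat(EX (EX (a ∨ b))) = {n0, n1, n2, n4, n5, n6}, so the formula does not hold at n3.

No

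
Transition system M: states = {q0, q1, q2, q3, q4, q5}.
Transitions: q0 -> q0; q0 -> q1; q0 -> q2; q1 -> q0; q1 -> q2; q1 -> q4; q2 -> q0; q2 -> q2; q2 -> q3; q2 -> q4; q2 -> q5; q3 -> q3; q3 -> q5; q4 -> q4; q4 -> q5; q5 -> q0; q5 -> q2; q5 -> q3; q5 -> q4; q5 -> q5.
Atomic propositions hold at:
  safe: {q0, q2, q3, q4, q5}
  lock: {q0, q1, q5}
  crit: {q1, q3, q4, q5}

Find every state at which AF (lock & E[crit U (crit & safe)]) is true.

{q1, q5}

Sat(crit & safe) = {q3, q4, q5}
E[crit U (crit & safe)]: least fixpoint, start Z0 = Sat((crit & safe)) = {q3, q4, q5}, add states in Sat(crit) with some successor in Z. Z1 = {q1, q3, q4, q5}; fixed.
Sat(E[crit U (crit & safe)]) = {q1, q3, q4, q5}
Sat(lock & E[crit U (crit & safe)]) = {q1, q5}
AF (lock & E[crit U (crit & safe)]): least fixpoint, start Z0 = {q1, q5}, add states with every successor in Z. Already a fixed point.
Sat(AF (lock & E[crit U (crit & safe)])) = {q1, q5}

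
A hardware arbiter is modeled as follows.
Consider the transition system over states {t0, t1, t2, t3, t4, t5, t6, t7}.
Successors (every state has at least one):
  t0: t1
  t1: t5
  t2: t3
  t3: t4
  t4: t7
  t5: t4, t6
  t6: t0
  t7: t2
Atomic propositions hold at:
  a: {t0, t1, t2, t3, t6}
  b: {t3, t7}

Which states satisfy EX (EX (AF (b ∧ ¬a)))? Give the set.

{t1, t2, t3, t4, t5, t7}

Sat(¬a) = {t4, t5, t7}
Sat(b ∧ ¬a) = {t7}
AF (b ∧ ¬a): least fixpoint, start Z0 = {t7}, add states with every successor in Z. Z1 = {t4, t7}; Z2 = {t3, t4, t7}; Z3 = {t2, t3, t4, t7}; fixed.
Sat(AF (b ∧ ¬a)) = {t2, t3, t4, t7}
Sat(EX (AF (b ∧ ¬a))) = {s : some successor in {t2, t3, t4, t7}} = {t2, t3, t4, t5, t7}
Sat(EX (EX (AF (b ∧ ¬a)))) = {s : some successor in {t2, t3, t4, t5, t7}} = {t1, t2, t3, t4, t5, t7}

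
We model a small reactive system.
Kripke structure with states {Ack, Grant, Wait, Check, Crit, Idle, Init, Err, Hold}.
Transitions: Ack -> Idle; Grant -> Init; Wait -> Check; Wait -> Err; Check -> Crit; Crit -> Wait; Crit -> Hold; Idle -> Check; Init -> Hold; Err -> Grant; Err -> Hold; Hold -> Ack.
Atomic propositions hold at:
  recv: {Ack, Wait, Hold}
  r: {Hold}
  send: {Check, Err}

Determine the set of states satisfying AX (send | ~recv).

Sat(~recv) = {Grant, Check, Crit, Idle, Init, Err}
Sat(send | ~recv) = {Grant, Check, Crit, Idle, Init, Err}
Sat(AX (send | ~recv)) = {s : every successor in {Grant, Check, Crit, Idle, Init, Err}} = {Ack, Grant, Wait, Check, Idle}

{Ack, Grant, Wait, Check, Idle}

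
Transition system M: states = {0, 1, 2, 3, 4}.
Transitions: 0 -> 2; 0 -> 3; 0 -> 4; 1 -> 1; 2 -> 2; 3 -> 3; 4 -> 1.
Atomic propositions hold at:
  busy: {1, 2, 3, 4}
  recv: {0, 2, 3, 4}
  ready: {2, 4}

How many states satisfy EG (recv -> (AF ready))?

3

AF ready: least fixpoint, start Z0 = {2, 4}, add states with every successor in Z. Already a fixed point.
Sat(AF ready) = {2, 4}
Sat(recv -> (AF ready)) = {1, 2, 4}
EG (recv -> (AF ready)): greatest fixpoint, start Z0 = {1, 2, 4}, keep only states in Sat with some successor in Z. Already a fixed point.
Sat(EG (recv -> (AF ready))) = {1, 2, 4}
|Sat(EG (recv -> (AF ready)))| = |{1, 2, 4}| = 3.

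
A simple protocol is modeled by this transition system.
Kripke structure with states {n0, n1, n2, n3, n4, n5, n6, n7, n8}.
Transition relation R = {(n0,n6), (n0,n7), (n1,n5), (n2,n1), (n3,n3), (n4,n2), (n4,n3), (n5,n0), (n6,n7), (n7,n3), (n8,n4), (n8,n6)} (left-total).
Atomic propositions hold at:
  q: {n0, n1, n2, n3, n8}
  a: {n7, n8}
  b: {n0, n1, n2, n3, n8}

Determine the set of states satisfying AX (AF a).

{n0, n1, n2, n5, n6}

AF a: least fixpoint, start Z0 = {n7, n8}, add states with every successor in Z. Z1 = {n6, n7, n8}; Z2 = {n0, n6, n7, n8}; Z3 = {n0, n5, n6, n7, n8}; Z4 = {n0, n1, n5, n6, n7, n8}; Z5 = {n0, n1, n2, n5, n6, n7, n8}; fixed.
Sat(AF a) = {n0, n1, n2, n5, n6, n7, n8}
Sat(AX (AF a)) = {s : every successor in {n0, n1, n2, n5, n6, n7, n8}} = {n0, n1, n2, n5, n6}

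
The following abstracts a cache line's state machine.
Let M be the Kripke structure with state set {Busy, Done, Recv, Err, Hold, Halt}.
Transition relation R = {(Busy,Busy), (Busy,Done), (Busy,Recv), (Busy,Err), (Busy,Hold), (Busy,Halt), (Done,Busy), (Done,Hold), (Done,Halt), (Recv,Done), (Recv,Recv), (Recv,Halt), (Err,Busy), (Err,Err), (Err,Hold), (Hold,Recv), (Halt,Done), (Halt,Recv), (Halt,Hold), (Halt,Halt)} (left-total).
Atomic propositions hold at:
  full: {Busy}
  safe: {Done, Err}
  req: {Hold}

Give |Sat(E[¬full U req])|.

5

Sat(¬full) = {Done, Recv, Err, Hold, Halt}
E[¬full U req]: least fixpoint, start Z0 = Sat(req) = {Hold}, add states in Sat(¬full) with some successor in Z. Z1 = {Done, Err, Hold, Halt}; Z2 = {Done, Recv, Err, Hold, Halt}; fixed.
Sat(E[¬full U req]) = {Done, Recv, Err, Hold, Halt}
|Sat(E[¬full U req])| = |{Done, Recv, Err, Hold, Halt}| = 5.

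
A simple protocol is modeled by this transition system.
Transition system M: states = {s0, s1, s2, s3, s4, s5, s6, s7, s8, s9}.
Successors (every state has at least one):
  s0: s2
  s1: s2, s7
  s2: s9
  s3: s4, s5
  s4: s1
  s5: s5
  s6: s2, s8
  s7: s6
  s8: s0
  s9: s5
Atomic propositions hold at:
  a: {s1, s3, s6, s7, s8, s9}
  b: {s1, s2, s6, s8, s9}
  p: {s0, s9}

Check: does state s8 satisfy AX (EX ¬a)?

Sat(¬a) = {s0, s2, s4, s5}
Sat(EX ¬a) = {s : some successor in {s0, s2, s4, s5}} = {s0, s1, s3, s5, s6, s8, s9}
Sat(AX (EX ¬a)) = {s : every successor in {s0, s1, s3, s5, s6, s8, s9}} = {s2, s4, s5, s7, s8, s9}
s8 ∈ Sat(AX (EX ¬a)) = {s2, s4, s5, s7, s8, s9}, so the formula holds at s8.

Yes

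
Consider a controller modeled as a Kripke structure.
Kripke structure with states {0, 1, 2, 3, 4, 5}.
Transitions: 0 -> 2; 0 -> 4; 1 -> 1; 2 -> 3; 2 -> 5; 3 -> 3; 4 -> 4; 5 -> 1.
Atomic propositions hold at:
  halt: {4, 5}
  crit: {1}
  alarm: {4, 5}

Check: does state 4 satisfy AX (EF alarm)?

EF alarm: least fixpoint, start Z0 = {4, 5}, add states with some successor in Z. Z1 = {0, 2, 4, 5}; fixed.
Sat(EF alarm) = {0, 2, 4, 5}
Sat(AX (EF alarm)) = {s : every successor in {0, 2, 4, 5}} = {0, 4}
4 ∈ Sat(AX (EF alarm)) = {0, 4}, so the formula holds at 4.

Yes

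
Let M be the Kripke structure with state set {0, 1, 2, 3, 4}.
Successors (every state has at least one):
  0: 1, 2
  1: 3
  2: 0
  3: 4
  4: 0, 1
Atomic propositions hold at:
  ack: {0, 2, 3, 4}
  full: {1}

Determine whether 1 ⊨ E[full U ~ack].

Yes

Sat(~ack) = {1}
E[full U ~ack]: least fixpoint, start Z0 = Sat(~ack) = {1}, add states in Sat(full) with some successor in Z. Already a fixed point.
Sat(E[full U ~ack]) = {1}
1 ∈ Sat(E[full U ~ack]) = {1}, so the formula holds at 1.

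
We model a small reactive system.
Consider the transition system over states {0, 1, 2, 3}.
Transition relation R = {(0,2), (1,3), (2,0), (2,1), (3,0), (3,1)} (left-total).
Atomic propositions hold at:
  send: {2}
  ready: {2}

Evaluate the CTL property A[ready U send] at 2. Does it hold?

Yes

A[ready U send]: least fixpoint, start Z0 = Sat(send) = {2}, add states in Sat(ready) with every successor in Z. Already a fixed point.
Sat(A[ready U send]) = {2}
2 ∈ Sat(A[ready U send]) = {2}, so the formula holds at 2.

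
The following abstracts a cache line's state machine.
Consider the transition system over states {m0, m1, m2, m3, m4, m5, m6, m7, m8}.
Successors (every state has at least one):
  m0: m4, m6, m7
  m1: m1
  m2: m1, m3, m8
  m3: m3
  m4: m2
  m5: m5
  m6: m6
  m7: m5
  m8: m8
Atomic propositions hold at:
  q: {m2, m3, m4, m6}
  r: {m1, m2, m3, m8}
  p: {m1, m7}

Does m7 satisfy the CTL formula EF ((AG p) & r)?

No

AG p: greatest fixpoint, start Z0 = {m1, m7}, keep only states in Sat with every successor in Z. Z1 = {m1}; fixed.
Sat(AG p) = {m1}
Sat((AG p) & r) = {m1}
EF ((AG p) & r): least fixpoint, start Z0 = {m1}, add states with some successor in Z. Z1 = {m1, m2}; Z2 = {m1, m2, m4}; Z3 = {m0, m1, m2, m4}; fixed.
Sat(EF ((AG p) & r)) = {m0, m1, m2, m4}
m7 ∉ Sat(EF ((AG p) & r)) = {m0, m1, m2, m4}, so the formula does not hold at m7.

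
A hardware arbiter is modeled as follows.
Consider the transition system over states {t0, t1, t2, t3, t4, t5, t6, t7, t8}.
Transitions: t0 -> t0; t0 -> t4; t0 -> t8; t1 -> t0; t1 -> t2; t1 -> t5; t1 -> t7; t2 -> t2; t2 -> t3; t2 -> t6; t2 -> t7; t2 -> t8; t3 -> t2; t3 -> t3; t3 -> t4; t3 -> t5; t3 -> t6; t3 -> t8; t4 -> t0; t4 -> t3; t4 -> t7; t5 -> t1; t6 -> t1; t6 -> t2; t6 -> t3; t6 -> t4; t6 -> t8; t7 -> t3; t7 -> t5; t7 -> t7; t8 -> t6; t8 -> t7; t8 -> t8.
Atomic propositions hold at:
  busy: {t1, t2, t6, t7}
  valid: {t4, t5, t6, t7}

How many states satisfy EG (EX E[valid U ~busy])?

8

Sat(~busy) = {t0, t3, t4, t5, t8}
E[valid U ~busy]: least fixpoint, start Z0 = Sat(~busy) = {t0, t3, t4, t5, t8}, add states in Sat(valid) with some successor in Z. Z1 = {t0, t3, t4, t5, t6, t7, t8}; fixed.
Sat(E[valid U ~busy]) = {t0, t3, t4, t5, t6, t7, t8}
Sat(EX E[valid U ~busy]) = {s : some successor in {t0, t3, t4, t5, t6, t7, t8}} = {t0, t1, t2, t3, t4, t6, t7, t8}
EG (EX E[valid U ~busy]): greatest fixpoint, start Z0 = {t0, t1, t2, t3, t4, t6, t7, t8}, keep only states in Sat with some successor in Z. Already a fixed point.
Sat(EG (EX E[valid U ~busy])) = {t0, t1, t2, t3, t4, t6, t7, t8}
|Sat(EG (EX E[valid U ~busy]))| = |{t0, t1, t2, t3, t4, t6, t7, t8}| = 8.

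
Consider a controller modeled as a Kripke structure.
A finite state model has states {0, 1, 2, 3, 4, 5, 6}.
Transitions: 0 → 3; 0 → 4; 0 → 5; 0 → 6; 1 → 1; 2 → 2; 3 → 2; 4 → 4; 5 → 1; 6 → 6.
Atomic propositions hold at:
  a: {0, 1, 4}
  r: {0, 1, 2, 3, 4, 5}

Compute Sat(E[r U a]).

E[r U a]: least fixpoint, start Z0 = Sat(a) = {0, 1, 4}, add states in Sat(r) with some successor in Z. Z1 = {0, 1, 4, 5}; fixed.
Sat(E[r U a]) = {0, 1, 4, 5}

{0, 1, 4, 5}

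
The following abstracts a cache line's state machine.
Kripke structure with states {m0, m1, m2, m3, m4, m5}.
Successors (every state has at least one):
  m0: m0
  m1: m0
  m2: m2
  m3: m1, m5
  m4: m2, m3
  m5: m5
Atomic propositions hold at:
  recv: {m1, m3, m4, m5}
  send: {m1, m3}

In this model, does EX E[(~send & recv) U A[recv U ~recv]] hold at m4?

Sat(~send) = {m0, m2, m4, m5}
Sat(~send & recv) = {m4, m5}
Sat(~recv) = {m0, m2}
A[recv U ~recv]: least fixpoint, start Z0 = Sat(~recv) = {m0, m2}, add states in Sat(recv) with every successor in Z. Z1 = {m0, m1, m2}; fixed.
Sat(A[recv U ~recv]) = {m0, m1, m2}
E[(~send & recv) U A[recv U ~recv]]: least fixpoint, start Z0 = Sat(A[recv U ~recv]) = {m0, m1, m2}, add states in Sat(~send & recv) with some successor in Z. Z1 = {m0, m1, m2, m4}; fixed.
Sat(E[(~send & recv) U A[recv U ~recv]]) = {m0, m1, m2, m4}
Sat(EX E[(~send & recv) U A[recv U ~recv]]) = {s : some successor in {m0, m1, m2, m4}} = {m0, m1, m2, m3, m4}
m4 ∈ Sat(EX E[(~send & recv) U A[recv U ~recv]]) = {m0, m1, m2, m3, m4}, so the formula holds at m4.

Yes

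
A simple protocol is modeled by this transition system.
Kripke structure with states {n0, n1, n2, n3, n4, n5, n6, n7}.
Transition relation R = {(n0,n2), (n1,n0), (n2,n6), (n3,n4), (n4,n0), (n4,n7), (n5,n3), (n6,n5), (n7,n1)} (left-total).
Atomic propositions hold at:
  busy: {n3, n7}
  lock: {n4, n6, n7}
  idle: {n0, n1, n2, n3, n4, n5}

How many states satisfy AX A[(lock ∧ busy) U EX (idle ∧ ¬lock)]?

6

Sat(lock ∧ busy) = {n7}
Sat(¬lock) = {n0, n1, n2, n3, n5}
Sat(idle ∧ ¬lock) = {n0, n1, n2, n3, n5}
Sat(EX (idle ∧ ¬lock)) = {s : some successor in {n0, n1, n2, n3, n5}} = {n0, n1, n4, n5, n6, n7}
A[(lock ∧ busy) U EX (idle ∧ ¬lock)]: least fixpoint, start Z0 = Sat(EX (idle ∧ ¬lock)) = {n0, n1, n4, n5, n6, n7}, add states in Sat(lock ∧ busy) with every successor in Z. Already a fixed point.
Sat(A[(lock ∧ busy) U EX (idle ∧ ¬lock)]) = {n0, n1, n4, n5, n6, n7}
Sat(AX A[(lock ∧ busy) U EX (idle ∧ ¬lock)]) = {s : every successor in {n0, n1, n4, n5, n6, n7}} = {n1, n2, n3, n4, n6, n7}
|Sat(AX A[(lock ∧ busy) U EX (idle ∧ ¬lock)])| = |{n1, n2, n3, n4, n6, n7}| = 6.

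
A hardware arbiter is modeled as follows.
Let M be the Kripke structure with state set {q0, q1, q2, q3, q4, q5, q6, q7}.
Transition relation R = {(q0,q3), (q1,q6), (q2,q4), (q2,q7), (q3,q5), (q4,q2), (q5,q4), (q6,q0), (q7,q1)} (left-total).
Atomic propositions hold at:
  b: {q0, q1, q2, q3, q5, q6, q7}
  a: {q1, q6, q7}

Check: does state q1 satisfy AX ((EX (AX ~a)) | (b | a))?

Sat(~a) = {q0, q2, q3, q4, q5}
Sat(AX ~a) = {s : every successor in {q0, q2, q3, q4, q5}} = {q0, q3, q4, q5, q6}
Sat(EX (AX ~a)) = {s : some successor in {q0, q3, q4, q5, q6}} = {q0, q1, q2, q3, q5, q6}
Sat(b | a) = {q0, q1, q2, q3, q5, q6, q7}
Sat((EX (AX ~a)) | (b | a)) = {q0, q1, q2, q3, q5, q6, q7}
Sat(AX ((EX (AX ~a)) | (b | a))) = {s : every successor in {q0, q1, q2, q3, q5, q6, q7}} = {q0, q1, q3, q4, q6, q7}
q1 ∈ Sat(AX ((EX (AX ~a)) | (b | a))) = {q0, q1, q3, q4, q6, q7}, so the formula holds at q1.

Yes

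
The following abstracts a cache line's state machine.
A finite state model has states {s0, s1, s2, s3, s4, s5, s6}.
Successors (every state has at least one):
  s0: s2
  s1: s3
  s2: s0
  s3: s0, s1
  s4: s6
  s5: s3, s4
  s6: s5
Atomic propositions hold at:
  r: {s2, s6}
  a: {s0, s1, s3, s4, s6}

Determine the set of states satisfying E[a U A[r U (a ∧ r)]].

{s4, s6}

Sat(a ∧ r) = {s6}
A[r U (a ∧ r)]: least fixpoint, start Z0 = Sat((a ∧ r)) = {s6}, add states in Sat(r) with every successor in Z. Already a fixed point.
Sat(A[r U (a ∧ r)]) = {s6}
E[a U A[r U (a ∧ r)]]: least fixpoint, start Z0 = Sat(A[r U (a ∧ r)]) = {s6}, add states in Sat(a) with some successor in Z. Z1 = {s4, s6}; fixed.
Sat(E[a U A[r U (a ∧ r)]]) = {s4, s6}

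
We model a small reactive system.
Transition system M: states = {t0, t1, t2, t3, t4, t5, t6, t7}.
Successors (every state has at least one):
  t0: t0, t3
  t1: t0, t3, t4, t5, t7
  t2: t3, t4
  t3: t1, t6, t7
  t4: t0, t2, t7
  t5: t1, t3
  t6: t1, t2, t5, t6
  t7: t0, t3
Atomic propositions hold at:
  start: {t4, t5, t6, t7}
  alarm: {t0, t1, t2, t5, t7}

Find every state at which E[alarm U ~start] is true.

{t0, t1, t2, t3, t5, t7}

Sat(~start) = {t0, t1, t2, t3}
E[alarm U ~start]: least fixpoint, start Z0 = Sat(~start) = {t0, t1, t2, t3}, add states in Sat(alarm) with some successor in Z. Z1 = {t0, t1, t2, t3, t5, t7}; fixed.
Sat(E[alarm U ~start]) = {t0, t1, t2, t3, t5, t7}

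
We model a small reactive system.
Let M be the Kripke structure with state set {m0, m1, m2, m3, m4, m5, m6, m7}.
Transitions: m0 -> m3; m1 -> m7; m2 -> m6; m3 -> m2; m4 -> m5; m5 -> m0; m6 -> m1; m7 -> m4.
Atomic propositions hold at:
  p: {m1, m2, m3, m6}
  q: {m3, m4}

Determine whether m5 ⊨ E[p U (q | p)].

Sat(q | p) = {m1, m2, m3, m4, m6}
E[p U (q | p)]: least fixpoint, start Z0 = Sat((q | p)) = {m1, m2, m3, m4, m6}, add states in Sat(p) with some successor in Z. Already a fixed point.
Sat(E[p U (q | p)]) = {m1, m2, m3, m4, m6}
m5 ∉ Sat(E[p U (q | p)]) = {m1, m2, m3, m4, m6}, so the formula does not hold at m5.

No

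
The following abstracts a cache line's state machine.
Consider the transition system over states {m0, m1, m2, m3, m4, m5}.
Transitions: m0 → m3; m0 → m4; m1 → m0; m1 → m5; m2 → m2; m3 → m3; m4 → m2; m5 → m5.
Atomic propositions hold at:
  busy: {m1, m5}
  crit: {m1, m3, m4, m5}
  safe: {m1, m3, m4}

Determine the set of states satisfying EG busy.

EG busy: greatest fixpoint, start Z0 = {m1, m5}, keep only states in Sat with some successor in Z. Already a fixed point.
Sat(EG busy) = {m1, m5}

{m1, m5}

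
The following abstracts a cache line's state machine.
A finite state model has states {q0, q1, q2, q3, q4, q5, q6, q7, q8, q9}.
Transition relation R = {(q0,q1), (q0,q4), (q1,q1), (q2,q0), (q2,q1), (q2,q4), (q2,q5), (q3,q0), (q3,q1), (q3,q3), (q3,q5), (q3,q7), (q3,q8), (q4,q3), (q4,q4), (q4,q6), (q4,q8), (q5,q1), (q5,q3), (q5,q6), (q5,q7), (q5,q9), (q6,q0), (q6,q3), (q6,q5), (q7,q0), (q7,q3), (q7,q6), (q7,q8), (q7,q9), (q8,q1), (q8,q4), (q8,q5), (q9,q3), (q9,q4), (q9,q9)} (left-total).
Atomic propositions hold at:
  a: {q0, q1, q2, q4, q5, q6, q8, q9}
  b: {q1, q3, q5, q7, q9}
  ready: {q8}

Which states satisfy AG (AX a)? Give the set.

{q1}

Sat(AX a) = {s : every successor in {q0, q1, q2, q4, q5, q6, q8, q9}} = {q0, q1, q2, q8}
AG (AX a): greatest fixpoint, start Z0 = {q0, q1, q2, q8}, keep only states in Sat with every successor in Z. Z1 = {q1}; fixed.
Sat(AG (AX a)) = {q1}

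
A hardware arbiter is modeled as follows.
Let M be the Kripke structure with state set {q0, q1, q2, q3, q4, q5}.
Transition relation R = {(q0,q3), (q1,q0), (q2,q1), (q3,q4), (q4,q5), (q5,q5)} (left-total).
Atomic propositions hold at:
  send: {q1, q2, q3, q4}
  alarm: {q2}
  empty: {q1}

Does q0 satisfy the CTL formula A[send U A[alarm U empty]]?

A[alarm U empty]: least fixpoint, start Z0 = Sat(empty) = {q1}, add states in Sat(alarm) with every successor in Z. Z1 = {q1, q2}; fixed.
Sat(A[alarm U empty]) = {q1, q2}
A[send U A[alarm U empty]]: least fixpoint, start Z0 = Sat(A[alarm U empty]) = {q1, q2}, add states in Sat(send) with every successor in Z. Already a fixed point.
Sat(A[send U A[alarm U empty]]) = {q1, q2}
q0 ∉ Sat(A[send U A[alarm U empty]]) = {q1, q2}, so the formula does not hold at q0.

No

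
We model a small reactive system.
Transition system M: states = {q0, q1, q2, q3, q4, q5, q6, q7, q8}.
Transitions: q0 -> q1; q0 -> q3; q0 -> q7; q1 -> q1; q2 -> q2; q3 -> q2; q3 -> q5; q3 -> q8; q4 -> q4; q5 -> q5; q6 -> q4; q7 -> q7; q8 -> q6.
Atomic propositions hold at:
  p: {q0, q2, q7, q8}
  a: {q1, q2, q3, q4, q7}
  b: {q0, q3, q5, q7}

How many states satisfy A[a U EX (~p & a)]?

Sat(~p) = {q1, q3, q4, q5, q6}
Sat(~p & a) = {q1, q3, q4}
Sat(EX (~p & a)) = {s : some successor in {q1, q3, q4}} = {q0, q1, q4, q6}
A[a U EX (~p & a)]: least fixpoint, start Z0 = Sat(EX (~p & a)) = {q0, q1, q4, q6}, add states in Sat(a) with every successor in Z. Already a fixed point.
Sat(A[a U EX (~p & a)]) = {q0, q1, q4, q6}
|Sat(A[a U EX (~p & a)])| = |{q0, q1, q4, q6}| = 4.

4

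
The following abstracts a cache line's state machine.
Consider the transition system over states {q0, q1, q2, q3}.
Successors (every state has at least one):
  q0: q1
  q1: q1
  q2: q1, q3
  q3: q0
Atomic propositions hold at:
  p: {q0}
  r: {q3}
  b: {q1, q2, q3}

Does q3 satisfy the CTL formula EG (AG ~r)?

No

Sat(~r) = {q0, q1, q2}
AG ~r: greatest fixpoint, start Z0 = {q0, q1, q2}, keep only states in Sat with every successor in Z. Z1 = {q0, q1}; fixed.
Sat(AG ~r) = {q0, q1}
EG (AG ~r): greatest fixpoint, start Z0 = {q0, q1}, keep only states in Sat with some successor in Z. Already a fixed point.
Sat(EG (AG ~r)) = {q0, q1}
q3 ∉ Sat(EG (AG ~r)) = {q0, q1}, so the formula does not hold at q3.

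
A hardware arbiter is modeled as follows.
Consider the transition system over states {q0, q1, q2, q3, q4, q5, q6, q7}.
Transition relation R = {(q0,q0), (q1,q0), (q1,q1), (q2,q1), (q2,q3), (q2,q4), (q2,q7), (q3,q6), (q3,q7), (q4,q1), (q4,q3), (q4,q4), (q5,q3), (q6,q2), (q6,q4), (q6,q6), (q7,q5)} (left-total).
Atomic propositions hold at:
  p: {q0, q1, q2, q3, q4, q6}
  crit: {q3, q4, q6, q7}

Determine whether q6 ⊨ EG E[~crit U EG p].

Sat(~crit) = {q0, q1, q2, q5}
EG p: greatest fixpoint, start Z0 = {q0, q1, q2, q3, q4, q6}, keep only states in Sat with some successor in Z. Already a fixed point.
Sat(EG p) = {q0, q1, q2, q3, q4, q6}
E[~crit U EG p]: least fixpoint, start Z0 = Sat(EG p) = {q0, q1, q2, q3, q4, q6}, add states in Sat(~crit) with some successor in Z. Z1 = {q0, q1, q2, q3, q4, q5, q6}; fixed.
Sat(E[~crit U EG p]) = {q0, q1, q2, q3, q4, q5, q6}
EG E[~crit U EG p]: greatest fixpoint, start Z0 = {q0, q1, q2, q3, q4, q5, q6}, keep only states in Sat with some successor in Z. Already a fixed point.
Sat(EG E[~crit U EG p]) = {q0, q1, q2, q3, q4, q5, q6}
q6 ∈ Sat(EG E[~crit U EG p]) = {q0, q1, q2, q3, q4, q5, q6}, so the formula holds at q6.

Yes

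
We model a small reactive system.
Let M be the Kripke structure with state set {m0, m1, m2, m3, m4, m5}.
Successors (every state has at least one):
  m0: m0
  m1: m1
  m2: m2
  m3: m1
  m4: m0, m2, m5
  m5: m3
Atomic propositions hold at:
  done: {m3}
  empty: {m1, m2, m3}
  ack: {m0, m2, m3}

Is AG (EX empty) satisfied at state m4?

Sat(EX empty) = {s : some successor in {m1, m2, m3}} = {m1, m2, m3, m4, m5}
AG (EX empty): greatest fixpoint, start Z0 = {m1, m2, m3, m4, m5}, keep only states in Sat with every successor in Z. Z1 = {m1, m2, m3, m5}; fixed.
Sat(AG (EX empty)) = {m1, m2, m3, m5}
m4 ∉ Sat(AG (EX empty)) = {m1, m2, m3, m5}, so the formula does not hold at m4.

No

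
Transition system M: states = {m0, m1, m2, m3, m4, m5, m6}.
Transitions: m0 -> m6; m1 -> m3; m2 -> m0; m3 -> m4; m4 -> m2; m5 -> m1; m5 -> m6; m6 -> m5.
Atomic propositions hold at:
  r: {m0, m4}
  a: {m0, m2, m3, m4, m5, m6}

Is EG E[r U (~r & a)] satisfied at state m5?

Yes

Sat(~r) = {m1, m2, m3, m5, m6}
Sat(~r & a) = {m2, m3, m5, m6}
E[r U (~r & a)]: least fixpoint, start Z0 = Sat((~r & a)) = {m2, m3, m5, m6}, add states in Sat(r) with some successor in Z. Z1 = {m0, m2, m3, m4, m5, m6}; fixed.
Sat(E[r U (~r & a)]) = {m0, m2, m3, m4, m5, m6}
EG E[r U (~r & a)]: greatest fixpoint, start Z0 = {m0, m2, m3, m4, m5, m6}, keep only states in Sat with some successor in Z. Already a fixed point.
Sat(EG E[r U (~r & a)]) = {m0, m2, m3, m4, m5, m6}
m5 ∈ Sat(EG E[r U (~r & a)]) = {m0, m2, m3, m4, m5, m6}, so the formula holds at m5.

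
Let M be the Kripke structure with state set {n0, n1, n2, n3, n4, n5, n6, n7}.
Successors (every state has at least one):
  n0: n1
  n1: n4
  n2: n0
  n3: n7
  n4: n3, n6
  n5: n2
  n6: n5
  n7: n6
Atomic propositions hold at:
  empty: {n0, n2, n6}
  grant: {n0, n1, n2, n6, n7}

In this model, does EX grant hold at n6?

No

Sat(EX grant) = {s : some successor in {n0, n1, n2, n6, n7}} = {n0, n2, n3, n4, n5, n7}
n6 ∉ Sat(EX grant) = {n0, n2, n3, n4, n5, n7}, so the formula does not hold at n6.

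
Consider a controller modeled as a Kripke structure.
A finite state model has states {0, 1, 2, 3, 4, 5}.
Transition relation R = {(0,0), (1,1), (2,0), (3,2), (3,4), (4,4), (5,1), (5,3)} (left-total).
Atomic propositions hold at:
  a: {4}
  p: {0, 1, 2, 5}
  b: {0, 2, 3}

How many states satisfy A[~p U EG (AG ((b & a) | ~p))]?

Sat(~p) = {3, 4}
Sat(b & a) = ∅
Sat((b & a) | ~p) = {3, 4}
AG ((b & a) | ~p): greatest fixpoint, start Z0 = {3, 4}, keep only states in Sat with every successor in Z. Z1 = {4}; fixed.
Sat(AG ((b & a) | ~p)) = {4}
EG (AG ((b & a) | ~p)): greatest fixpoint, start Z0 = {4}, keep only states in Sat with some successor in Z. Already a fixed point.
Sat(EG (AG ((b & a) | ~p))) = {4}
A[~p U EG (AG ((b & a) | ~p))]: least fixpoint, start Z0 = Sat(EG (AG ((b & a) | ~p))) = {4}, add states in Sat(~p) with every successor in Z. Already a fixed point.
Sat(A[~p U EG (AG ((b & a) | ~p))]) = {4}
|Sat(A[~p U EG (AG ((b & a) | ~p))])| = |{4}| = 1.

1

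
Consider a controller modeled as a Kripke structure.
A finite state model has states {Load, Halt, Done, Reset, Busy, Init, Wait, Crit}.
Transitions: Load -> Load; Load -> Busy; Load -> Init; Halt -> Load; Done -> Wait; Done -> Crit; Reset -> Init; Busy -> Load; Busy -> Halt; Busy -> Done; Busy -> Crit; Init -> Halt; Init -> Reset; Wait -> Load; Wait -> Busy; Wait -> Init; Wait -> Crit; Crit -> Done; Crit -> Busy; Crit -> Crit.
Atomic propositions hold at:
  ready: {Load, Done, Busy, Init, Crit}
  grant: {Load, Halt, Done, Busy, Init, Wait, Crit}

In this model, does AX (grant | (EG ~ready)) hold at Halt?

Yes

Sat(~ready) = {Halt, Reset, Wait}
EG ~ready: greatest fixpoint, start Z0 = {Halt, Reset, Wait}, keep only states in Sat with some successor in Z. Z1 = ∅; fixed.
Sat(EG ~ready) = ∅
Sat(grant | (EG ~ready)) = {Load, Halt, Done, Busy, Init, Wait, Crit}
Sat(AX (grant | (EG ~ready))) = {s : every successor in {Load, Halt, Done, Busy, Init, Wait, Crit}} = {Load, Halt, Done, Reset, Busy, Wait, Crit}
Halt ∈ Sat(AX (grant | (EG ~ready))) = {Load, Halt, Done, Reset, Busy, Wait, Crit}, so the formula holds at Halt.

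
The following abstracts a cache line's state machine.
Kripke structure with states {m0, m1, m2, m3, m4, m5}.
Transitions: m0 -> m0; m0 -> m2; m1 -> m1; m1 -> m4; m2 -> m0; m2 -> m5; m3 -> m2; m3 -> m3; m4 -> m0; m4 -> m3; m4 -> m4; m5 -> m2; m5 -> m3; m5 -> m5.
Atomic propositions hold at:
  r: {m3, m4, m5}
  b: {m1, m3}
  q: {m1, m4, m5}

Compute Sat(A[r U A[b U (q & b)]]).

{m1}

Sat(q & b) = {m1}
A[b U (q & b)]: least fixpoint, start Z0 = Sat((q & b)) = {m1}, add states in Sat(b) with every successor in Z. Already a fixed point.
Sat(A[b U (q & b)]) = {m1}
A[r U A[b U (q & b)]]: least fixpoint, start Z0 = Sat(A[b U (q & b)]) = {m1}, add states in Sat(r) with every successor in Z. Already a fixed point.
Sat(A[r U A[b U (q & b)]]) = {m1}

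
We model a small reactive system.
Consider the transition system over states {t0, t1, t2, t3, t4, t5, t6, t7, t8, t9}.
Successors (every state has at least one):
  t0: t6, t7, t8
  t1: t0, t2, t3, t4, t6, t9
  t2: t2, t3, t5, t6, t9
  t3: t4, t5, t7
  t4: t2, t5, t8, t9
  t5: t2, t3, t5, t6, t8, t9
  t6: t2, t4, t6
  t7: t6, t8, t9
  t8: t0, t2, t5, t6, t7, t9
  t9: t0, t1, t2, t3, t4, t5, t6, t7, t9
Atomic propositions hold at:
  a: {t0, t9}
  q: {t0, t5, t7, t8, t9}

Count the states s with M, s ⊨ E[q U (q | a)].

Sat(q | a) = {t0, t5, t7, t8, t9}
E[q U (q | a)]: least fixpoint, start Z0 = Sat((q | a)) = {t0, t5, t7, t8, t9}, add states in Sat(q) with some successor in Z. Already a fixed point.
Sat(E[q U (q | a)]) = {t0, t5, t7, t8, t9}
|Sat(E[q U (q | a)])| = |{t0, t5, t7, t8, t9}| = 5.

5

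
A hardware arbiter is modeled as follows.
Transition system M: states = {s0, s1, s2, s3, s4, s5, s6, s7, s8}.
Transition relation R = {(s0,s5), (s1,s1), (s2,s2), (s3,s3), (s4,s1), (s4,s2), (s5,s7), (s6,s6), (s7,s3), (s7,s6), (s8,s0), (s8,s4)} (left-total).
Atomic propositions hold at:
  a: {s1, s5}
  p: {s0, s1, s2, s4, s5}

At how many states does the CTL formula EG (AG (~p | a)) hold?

5

Sat(~p) = {s3, s6, s7, s8}
Sat(~p | a) = {s1, s3, s5, s6, s7, s8}
AG (~p | a): greatest fixpoint, start Z0 = {s1, s3, s5, s6, s7, s8}, keep only states in Sat with every successor in Z. Z1 = {s1, s3, s5, s6, s7}; fixed.
Sat(AG (~p | a)) = {s1, s3, s5, s6, s7}
EG (AG (~p | a)): greatest fixpoint, start Z0 = {s1, s3, s5, s6, s7}, keep only states in Sat with some successor in Z. Already a fixed point.
Sat(EG (AG (~p | a))) = {s1, s3, s5, s6, s7}
|Sat(EG (AG (~p | a)))| = |{s1, s3, s5, s6, s7}| = 5.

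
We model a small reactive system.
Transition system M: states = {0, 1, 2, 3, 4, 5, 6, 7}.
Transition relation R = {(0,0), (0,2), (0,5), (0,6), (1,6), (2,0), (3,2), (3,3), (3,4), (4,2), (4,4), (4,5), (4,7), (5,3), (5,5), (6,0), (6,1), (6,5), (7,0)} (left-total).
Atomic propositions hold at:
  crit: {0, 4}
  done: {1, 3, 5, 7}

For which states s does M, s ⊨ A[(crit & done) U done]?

{1, 3, 5, 7}

Sat(crit & done) = ∅
A[(crit & done) U done]: least fixpoint, start Z0 = Sat(done) = {1, 3, 5, 7}, add states in Sat(crit & done) with every successor in Z. Already a fixed point.
Sat(A[(crit & done) U done]) = {1, 3, 5, 7}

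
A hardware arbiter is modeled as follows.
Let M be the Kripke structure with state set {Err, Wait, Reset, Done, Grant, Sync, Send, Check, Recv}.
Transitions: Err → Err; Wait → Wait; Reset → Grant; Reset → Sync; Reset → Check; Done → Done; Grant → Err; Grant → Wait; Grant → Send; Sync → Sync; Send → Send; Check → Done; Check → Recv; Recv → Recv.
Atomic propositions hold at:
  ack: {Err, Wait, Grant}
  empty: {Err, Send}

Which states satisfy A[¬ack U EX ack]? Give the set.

{Err, Wait, Reset, Grant}

Sat(¬ack) = {Reset, Done, Sync, Send, Check, Recv}
Sat(EX ack) = {s : some successor in {Err, Wait, Grant}} = {Err, Wait, Reset, Grant}
A[¬ack U EX ack]: least fixpoint, start Z0 = Sat(EX ack) = {Err, Wait, Reset, Grant}, add states in Sat(¬ack) with every successor in Z. Already a fixed point.
Sat(A[¬ack U EX ack]) = {Err, Wait, Reset, Grant}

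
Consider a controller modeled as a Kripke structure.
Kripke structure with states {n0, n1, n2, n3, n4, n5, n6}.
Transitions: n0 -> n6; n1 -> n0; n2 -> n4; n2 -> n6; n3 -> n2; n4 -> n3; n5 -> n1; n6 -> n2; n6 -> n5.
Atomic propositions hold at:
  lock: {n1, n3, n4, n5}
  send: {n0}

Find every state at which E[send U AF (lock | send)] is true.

Sat(lock | send) = {n0, n1, n3, n4, n5}
AF (lock | send): least fixpoint, start Z0 = {n0, n1, n3, n4, n5}, add states with every successor in Z. Already a fixed point.
Sat(AF (lock | send)) = {n0, n1, n3, n4, n5}
E[send U AF (lock | send)]: least fixpoint, start Z0 = Sat(AF (lock | send)) = {n0, n1, n3, n4, n5}, add states in Sat(send) with some successor in Z. Already a fixed point.
Sat(E[send U AF (lock | send)]) = {n0, n1, n3, n4, n5}

{n0, n1, n3, n4, n5}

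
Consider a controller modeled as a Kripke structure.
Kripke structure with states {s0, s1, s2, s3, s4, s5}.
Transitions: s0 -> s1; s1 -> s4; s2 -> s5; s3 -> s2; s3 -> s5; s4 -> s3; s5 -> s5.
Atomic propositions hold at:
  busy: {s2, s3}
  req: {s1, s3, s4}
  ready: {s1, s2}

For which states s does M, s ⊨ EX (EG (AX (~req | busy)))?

{s1, s2, s3, s4, s5}

Sat(~req) = {s0, s2, s5}
Sat(~req | busy) = {s0, s2, s3, s5}
Sat(AX (~req | busy)) = {s : every successor in {s0, s2, s3, s5}} = {s2, s3, s4, s5}
EG (AX (~req | busy)): greatest fixpoint, start Z0 = {s2, s3, s4, s5}, keep only states in Sat with some successor in Z. Already a fixed point.
Sat(EG (AX (~req | busy))) = {s2, s3, s4, s5}
Sat(EX (EG (AX (~req | busy)))) = {s : some successor in {s2, s3, s4, s5}} = {s1, s2, s3, s4, s5}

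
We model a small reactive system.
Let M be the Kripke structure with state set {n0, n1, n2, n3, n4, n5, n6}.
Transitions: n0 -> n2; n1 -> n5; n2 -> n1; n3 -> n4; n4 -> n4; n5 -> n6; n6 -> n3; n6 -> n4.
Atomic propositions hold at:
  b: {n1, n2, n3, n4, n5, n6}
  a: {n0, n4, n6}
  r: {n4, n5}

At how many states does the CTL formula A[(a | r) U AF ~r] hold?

6

Sat(a | r) = {n0, n4, n5, n6}
Sat(~r) = {n0, n1, n2, n3, n6}
AF ~r: least fixpoint, start Z0 = {n0, n1, n2, n3, n6}, add states with every successor in Z. Z1 = {n0, n1, n2, n3, n5, n6}; fixed.
Sat(AF ~r) = {n0, n1, n2, n3, n5, n6}
A[(a | r) U AF ~r]: least fixpoint, start Z0 = Sat(AF ~r) = {n0, n1, n2, n3, n5, n6}, add states in Sat(a | r) with every successor in Z. Already a fixed point.
Sat(A[(a | r) U AF ~r]) = {n0, n1, n2, n3, n5, n6}
|Sat(A[(a | r) U AF ~r])| = |{n0, n1, n2, n3, n5, n6}| = 6.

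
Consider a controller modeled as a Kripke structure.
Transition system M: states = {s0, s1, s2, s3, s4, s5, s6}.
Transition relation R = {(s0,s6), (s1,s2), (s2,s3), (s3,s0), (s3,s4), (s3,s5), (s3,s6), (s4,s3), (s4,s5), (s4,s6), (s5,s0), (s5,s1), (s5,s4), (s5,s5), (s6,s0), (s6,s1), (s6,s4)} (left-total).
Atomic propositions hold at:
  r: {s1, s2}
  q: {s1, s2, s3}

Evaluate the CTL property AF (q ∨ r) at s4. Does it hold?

No

Sat(q ∨ r) = {s1, s2, s3}
AF (q ∨ r): least fixpoint, start Z0 = {s1, s2, s3}, add states with every successor in Z. Already a fixed point.
Sat(AF (q ∨ r)) = {s1, s2, s3}
s4 ∉ Sat(AF (q ∨ r)) = {s1, s2, s3}, so the formula does not hold at s4.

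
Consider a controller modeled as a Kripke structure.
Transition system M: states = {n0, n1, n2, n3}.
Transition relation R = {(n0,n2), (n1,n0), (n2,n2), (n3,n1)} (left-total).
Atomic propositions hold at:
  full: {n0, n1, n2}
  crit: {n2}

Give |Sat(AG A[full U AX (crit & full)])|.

Sat(crit & full) = {n2}
Sat(AX (crit & full)) = {s : every successor in {n2}} = {n0, n2}
A[full U AX (crit & full)]: least fixpoint, start Z0 = Sat(AX (crit & full)) = {n0, n2}, add states in Sat(full) with every successor in Z. Z1 = {n0, n1, n2}; fixed.
Sat(A[full U AX (crit & full)]) = {n0, n1, n2}
AG A[full U AX (crit & full)]: greatest fixpoint, start Z0 = {n0, n1, n2}, keep only states in Sat with every successor in Z. Already a fixed point.
Sat(AG A[full U AX (crit & full)]) = {n0, n1, n2}
|Sat(AG A[full U AX (crit & full)])| = |{n0, n1, n2}| = 3.

3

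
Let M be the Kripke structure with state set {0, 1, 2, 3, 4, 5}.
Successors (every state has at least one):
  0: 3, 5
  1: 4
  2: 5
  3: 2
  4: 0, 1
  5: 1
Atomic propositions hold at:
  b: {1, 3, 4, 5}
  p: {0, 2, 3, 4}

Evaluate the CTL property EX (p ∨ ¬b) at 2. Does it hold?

Sat(¬b) = {0, 2}
Sat(p ∨ ¬b) = {0, 2, 3, 4}
Sat(EX (p ∨ ¬b)) = {s : some successor in {0, 2, 3, 4}} = {0, 1, 3, 4}
2 ∉ Sat(EX (p ∨ ¬b)) = {0, 1, 3, 4}, so the formula does not hold at 2.

No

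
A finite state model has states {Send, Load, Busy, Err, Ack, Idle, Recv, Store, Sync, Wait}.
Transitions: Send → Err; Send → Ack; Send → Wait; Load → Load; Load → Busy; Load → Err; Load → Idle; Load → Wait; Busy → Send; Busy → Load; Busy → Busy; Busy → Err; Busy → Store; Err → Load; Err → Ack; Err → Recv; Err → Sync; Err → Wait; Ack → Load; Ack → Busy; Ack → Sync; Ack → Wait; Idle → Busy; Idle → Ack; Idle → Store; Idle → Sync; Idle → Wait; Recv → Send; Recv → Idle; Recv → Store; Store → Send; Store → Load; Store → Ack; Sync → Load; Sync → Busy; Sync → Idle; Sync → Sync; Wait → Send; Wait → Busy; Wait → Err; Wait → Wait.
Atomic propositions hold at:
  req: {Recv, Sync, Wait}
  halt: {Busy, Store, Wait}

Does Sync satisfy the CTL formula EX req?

Sat(EX req) = {s : some successor in {Recv, Sync, Wait}} = {Send, Load, Err, Ack, Idle, Sync, Wait}
Sync ∈ Sat(EX req) = {Send, Load, Err, Ack, Idle, Sync, Wait}, so the formula holds at Sync.

Yes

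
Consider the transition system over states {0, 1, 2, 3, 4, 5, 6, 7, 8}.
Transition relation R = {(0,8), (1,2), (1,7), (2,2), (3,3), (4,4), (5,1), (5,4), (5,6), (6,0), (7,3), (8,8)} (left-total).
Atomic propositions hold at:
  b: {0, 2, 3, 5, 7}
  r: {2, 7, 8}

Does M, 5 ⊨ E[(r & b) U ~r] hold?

Sat(r & b) = {2, 7}
Sat(~r) = {0, 1, 3, 4, 5, 6}
E[(r & b) U ~r]: least fixpoint, start Z0 = Sat(~r) = {0, 1, 3, 4, 5, 6}, add states in Sat(r & b) with some successor in Z. Z1 = {0, 1, 3, 4, 5, 6, 7}; fixed.
Sat(E[(r & b) U ~r]) = {0, 1, 3, 4, 5, 6, 7}
5 ∈ Sat(E[(r & b) U ~r]) = {0, 1, 3, 4, 5, 6, 7}, so the formula holds at 5.

Yes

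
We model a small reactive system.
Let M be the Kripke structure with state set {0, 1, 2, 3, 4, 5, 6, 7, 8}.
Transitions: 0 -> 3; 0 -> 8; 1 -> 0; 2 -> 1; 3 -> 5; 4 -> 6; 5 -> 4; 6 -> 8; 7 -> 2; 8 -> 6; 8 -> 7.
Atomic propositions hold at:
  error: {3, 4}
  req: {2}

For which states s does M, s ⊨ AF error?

AF error: least fixpoint, start Z0 = {3, 4}, add states with every successor in Z. Z1 = {3, 4, 5}; fixed.
Sat(AF error) = {3, 4, 5}

{3, 4, 5}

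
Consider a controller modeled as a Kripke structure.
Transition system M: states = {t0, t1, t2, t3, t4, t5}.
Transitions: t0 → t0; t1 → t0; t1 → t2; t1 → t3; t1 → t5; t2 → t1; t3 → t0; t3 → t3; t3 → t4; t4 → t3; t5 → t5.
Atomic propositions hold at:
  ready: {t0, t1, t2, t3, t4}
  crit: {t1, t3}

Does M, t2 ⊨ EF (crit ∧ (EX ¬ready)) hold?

Sat(¬ready) = {t5}
Sat(EX ¬ready) = {s : some successor in {t5}} = {t1, t5}
Sat(crit ∧ (EX ¬ready)) = {t1}
EF (crit ∧ (EX ¬ready)): least fixpoint, start Z0 = {t1}, add states with some successor in Z. Z1 = {t1, t2}; fixed.
Sat(EF (crit ∧ (EX ¬ready))) = {t1, t2}
t2 ∈ Sat(EF (crit ∧ (EX ¬ready))) = {t1, t2}, so the formula holds at t2.

Yes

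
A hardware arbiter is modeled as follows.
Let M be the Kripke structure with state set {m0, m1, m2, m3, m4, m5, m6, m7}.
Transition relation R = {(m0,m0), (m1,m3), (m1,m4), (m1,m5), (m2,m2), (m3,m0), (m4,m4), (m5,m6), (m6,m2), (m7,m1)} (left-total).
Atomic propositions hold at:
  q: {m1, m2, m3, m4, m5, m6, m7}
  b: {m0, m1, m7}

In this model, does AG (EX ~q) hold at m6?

Sat(~q) = {m0}
Sat(EX ~q) = {s : some successor in {m0}} = {m0, m3}
AG (EX ~q): greatest fixpoint, start Z0 = {m0, m3}, keep only states in Sat with every successor in Z. Already a fixed point.
Sat(AG (EX ~q)) = {m0, m3}
m6 ∉ Sat(AG (EX ~q)) = {m0, m3}, so the formula does not hold at m6.

No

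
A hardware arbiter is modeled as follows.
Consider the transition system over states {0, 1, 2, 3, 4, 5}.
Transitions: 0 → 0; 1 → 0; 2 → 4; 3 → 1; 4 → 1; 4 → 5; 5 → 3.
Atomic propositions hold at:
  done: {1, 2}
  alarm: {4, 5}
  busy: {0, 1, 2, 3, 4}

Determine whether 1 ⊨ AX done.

No

Sat(AX done) = {s : every successor in {1, 2}} = {3}
1 ∉ Sat(AX done) = {3}, so the formula does not hold at 1.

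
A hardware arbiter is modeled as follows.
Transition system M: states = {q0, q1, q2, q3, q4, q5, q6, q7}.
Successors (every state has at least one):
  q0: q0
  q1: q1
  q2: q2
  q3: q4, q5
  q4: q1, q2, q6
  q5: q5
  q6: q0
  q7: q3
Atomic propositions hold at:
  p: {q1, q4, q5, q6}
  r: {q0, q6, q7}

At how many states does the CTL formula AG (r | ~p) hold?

3

Sat(~p) = {q0, q2, q3, q7}
Sat(r | ~p) = {q0, q2, q3, q6, q7}
AG (r | ~p): greatest fixpoint, start Z0 = {q0, q2, q3, q6, q7}, keep only states in Sat with every successor in Z. Z1 = {q0, q2, q6, q7}; Z2 = {q0, q2, q6}; fixed.
Sat(AG (r | ~p)) = {q0, q2, q6}
|Sat(AG (r | ~p))| = |{q0, q2, q6}| = 3.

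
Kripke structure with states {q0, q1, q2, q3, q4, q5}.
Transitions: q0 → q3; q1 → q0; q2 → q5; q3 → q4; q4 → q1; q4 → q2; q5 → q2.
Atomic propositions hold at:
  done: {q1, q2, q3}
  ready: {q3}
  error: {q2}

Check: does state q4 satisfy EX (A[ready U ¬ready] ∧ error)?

Sat(¬ready) = {q0, q1, q2, q4, q5}
A[ready U ¬ready]: least fixpoint, start Z0 = Sat(¬ready) = {q0, q1, q2, q4, q5}, add states in Sat(ready) with every successor in Z. Z1 = {q0, q1, q2, q3, q4, q5}; fixed.
Sat(A[ready U ¬ready]) = {q0, q1, q2, q3, q4, q5}
Sat(A[ready U ¬ready] ∧ error) = {q2}
Sat(EX (A[ready U ¬ready] ∧ error)) = {s : some successor in {q2}} = {q4, q5}
q4 ∈ Sat(EX (A[ready U ¬ready] ∧ error)) = {q4, q5}, so the formula holds at q4.

Yes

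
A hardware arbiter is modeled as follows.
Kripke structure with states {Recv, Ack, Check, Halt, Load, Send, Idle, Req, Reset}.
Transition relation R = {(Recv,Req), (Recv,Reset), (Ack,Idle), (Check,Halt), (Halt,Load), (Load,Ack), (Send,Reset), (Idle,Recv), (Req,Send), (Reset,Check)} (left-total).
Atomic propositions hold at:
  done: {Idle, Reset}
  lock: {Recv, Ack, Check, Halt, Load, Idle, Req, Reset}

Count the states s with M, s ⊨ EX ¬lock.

1

Sat(¬lock) = {Send}
Sat(EX ¬lock) = {s : some successor in {Send}} = {Req}
|Sat(EX ¬lock)| = |{Req}| = 1.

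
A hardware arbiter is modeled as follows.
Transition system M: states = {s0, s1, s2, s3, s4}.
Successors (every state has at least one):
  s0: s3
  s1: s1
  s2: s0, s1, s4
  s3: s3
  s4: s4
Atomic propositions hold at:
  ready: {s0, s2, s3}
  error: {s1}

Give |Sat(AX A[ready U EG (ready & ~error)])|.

Sat(~error) = {s0, s2, s3, s4}
Sat(ready & ~error) = {s0, s2, s3}
EG (ready & ~error): greatest fixpoint, start Z0 = {s0, s2, s3}, keep only states in Sat with some successor in Z. Already a fixed point.
Sat(EG (ready & ~error)) = {s0, s2, s3}
A[ready U EG (ready & ~error)]: least fixpoint, start Z0 = Sat(EG (ready & ~error)) = {s0, s2, s3}, add states in Sat(ready) with every successor in Z. Already a fixed point.
Sat(A[ready U EG (ready & ~error)]) = {s0, s2, s3}
Sat(AX A[ready U EG (ready & ~error)]) = {s : every successor in {s0, s2, s3}} = {s0, s3}
|Sat(AX A[ready U EG (ready & ~error)])| = |{s0, s3}| = 2.

2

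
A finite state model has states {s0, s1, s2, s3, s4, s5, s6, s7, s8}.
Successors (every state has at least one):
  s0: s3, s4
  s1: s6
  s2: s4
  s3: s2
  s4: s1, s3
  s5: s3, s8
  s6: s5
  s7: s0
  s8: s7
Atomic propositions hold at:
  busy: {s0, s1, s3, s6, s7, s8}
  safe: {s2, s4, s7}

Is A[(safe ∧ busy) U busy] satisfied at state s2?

Sat(safe ∧ busy) = {s7}
A[(safe ∧ busy) U busy]: least fixpoint, start Z0 = Sat(busy) = {s0, s1, s3, s6, s7, s8}, add states in Sat(safe ∧ busy) with every successor in Z. Already a fixed point.
Sat(A[(safe ∧ busy) U busy]) = {s0, s1, s3, s6, s7, s8}
s2 ∉ Sat(A[(safe ∧ busy) U busy]) = {s0, s1, s3, s6, s7, s8}, so the formula does not hold at s2.

No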